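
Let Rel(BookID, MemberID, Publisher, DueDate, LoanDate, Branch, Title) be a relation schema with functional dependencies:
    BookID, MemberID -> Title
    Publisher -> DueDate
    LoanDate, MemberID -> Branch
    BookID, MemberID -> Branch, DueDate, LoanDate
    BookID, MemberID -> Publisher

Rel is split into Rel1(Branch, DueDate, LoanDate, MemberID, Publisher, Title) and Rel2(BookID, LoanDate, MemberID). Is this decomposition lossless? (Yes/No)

The shared attributes are {LoanDate, MemberID} and {LoanDate, MemberID}⁺ = {Branch, LoanDate, MemberID}.
Neither Rel1 nor Rel2 is contained in that closure, so the decomposition is lossy.

No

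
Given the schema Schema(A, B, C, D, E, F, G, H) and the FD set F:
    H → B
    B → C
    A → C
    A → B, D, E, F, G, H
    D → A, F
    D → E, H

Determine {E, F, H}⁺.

Start with {E, F, H}.
H → B applies; add {B} → now {B, E, F, H}.
B → C applies; add {C} → now {B, C, E, F, H}.
No further FD applies.

{B, C, E, F, H}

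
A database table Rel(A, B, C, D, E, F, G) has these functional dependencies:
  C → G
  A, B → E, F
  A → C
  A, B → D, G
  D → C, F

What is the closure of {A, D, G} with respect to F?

Start with {A, D, G}.
A → C applies; add {C} → now {A, C, D, G}.
D → C, F applies; add {F} → now {A, C, D, F, G}.
No further FD applies.

{A, C, D, F, G}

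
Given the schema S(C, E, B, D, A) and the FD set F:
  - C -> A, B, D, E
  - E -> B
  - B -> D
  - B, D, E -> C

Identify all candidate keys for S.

{C}, {E}

{C}⁺ = {A, B, C, D, E}, which is every attribute, so {C} is a candidate key.
{E}⁺ = {A, B, C, D, E}, which is every attribute, so {E} is a candidate key.
These are minimal and exhaustive — every other superkey contains one of them.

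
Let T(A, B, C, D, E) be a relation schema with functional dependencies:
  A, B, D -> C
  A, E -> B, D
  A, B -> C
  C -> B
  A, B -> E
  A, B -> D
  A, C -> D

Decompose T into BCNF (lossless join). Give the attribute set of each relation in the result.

{A, C, D, E}; {B, C}

Candidate keys of the original relation: {A, B}, {A, C}, {A, E}.
In {A, B, C, D, E}, {C} is not a superkey ({C}⁺ restricted to this set is {B, C}), so split on C -> B into {B, C} and {A, C, D, E}.
{B, C} is in BCNF.
{A, C, D, E} is in BCNF.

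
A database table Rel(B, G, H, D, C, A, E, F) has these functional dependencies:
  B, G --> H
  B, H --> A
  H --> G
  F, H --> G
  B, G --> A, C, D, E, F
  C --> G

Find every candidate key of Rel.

{B, C}, {B, G}, {B, H}

Attributes never on any right-hand side: {B} — every candidate key must contain it.
{B, C}⁺ = {A, B, C, D, E, F, G, H}, which is every attribute, so {B, C} is a candidate key.
{B, G}⁺ = {A, B, C, D, E, F, G, H}, which is every attribute, so {B, G} is a candidate key.
{B, H}⁺ = {A, B, C, D, E, F, G, H}, which is every attribute, so {B, H} is a candidate key.
No proper subset of any of these is a key, and no other minimal superkey exists.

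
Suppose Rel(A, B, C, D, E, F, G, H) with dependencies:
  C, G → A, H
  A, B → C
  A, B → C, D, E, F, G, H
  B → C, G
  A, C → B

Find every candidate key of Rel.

{A, C}, {B}, {C, G}

{B}⁺ = {A, B, C, D, E, F, G, H}, which is every attribute, so {B} is a candidate key.
{A, C}⁺ = {A, B, C, D, E, F, G, H}, which is every attribute, so {A, C} is a candidate key.
{C, G}⁺ = {A, B, C, D, E, F, G, H}, which is every attribute, so {C, G} is a candidate key.
No proper subset of any of these is a key, and no other minimal superkey exists.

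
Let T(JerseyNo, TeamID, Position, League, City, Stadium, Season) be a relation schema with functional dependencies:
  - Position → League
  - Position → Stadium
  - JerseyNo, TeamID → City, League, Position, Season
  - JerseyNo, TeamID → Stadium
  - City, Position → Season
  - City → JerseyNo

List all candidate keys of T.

Attributes never on any right-hand side: {TeamID} — every candidate key must contain it.
{City, TeamID} is a candidate key since {City, TeamID}⁺ = {City, JerseyNo, League, Position, Season, Stadium, TeamID} covers every attribute.
{JerseyNo, TeamID} is a candidate key since {JerseyNo, TeamID}⁺ = {City, JerseyNo, League, Position, Season, Stadium, TeamID} covers every attribute.
Any other superkey properly contains one of these, so there are no further candidate keys.

{City, TeamID}, {JerseyNo, TeamID}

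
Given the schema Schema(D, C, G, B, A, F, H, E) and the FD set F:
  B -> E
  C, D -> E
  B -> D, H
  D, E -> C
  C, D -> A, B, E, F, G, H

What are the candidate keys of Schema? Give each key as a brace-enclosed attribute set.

Closure of {B} is {A, B, C, D, E, F, G, H}, the whole schema; {B} is a candidate key.
Closure of {C, D} is {A, B, C, D, E, F, G, H}, the whole schema; {C, D} is a candidate key.
Closure of {D, E} is {A, B, C, D, E, F, G, H}, the whole schema; {D, E} is a candidate key.
No proper subset of any of these is a key, and no other minimal superkey exists.

{B}, {C, D}, {D, E}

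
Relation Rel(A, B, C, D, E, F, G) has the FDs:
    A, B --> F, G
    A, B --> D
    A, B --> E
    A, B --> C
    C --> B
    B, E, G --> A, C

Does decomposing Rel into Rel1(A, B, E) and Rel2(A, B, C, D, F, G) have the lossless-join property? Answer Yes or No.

Yes

The shared attributes are {A, B} and {A, B}⁺ = {A, B, C, D, E, F, G}.
Since Rel1 ⊆ {A, B, C, D, E, F, G}, the intersection is a superkey of Rel1; the decomposition is lossless.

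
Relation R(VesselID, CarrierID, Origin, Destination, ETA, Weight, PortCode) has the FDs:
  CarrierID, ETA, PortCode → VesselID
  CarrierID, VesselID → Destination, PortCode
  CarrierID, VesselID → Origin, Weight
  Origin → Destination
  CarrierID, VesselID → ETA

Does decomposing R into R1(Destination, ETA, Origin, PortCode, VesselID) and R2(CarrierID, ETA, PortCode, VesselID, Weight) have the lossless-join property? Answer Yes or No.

The shared attributes are {ETA, PortCode, VesselID} and {ETA, PortCode, VesselID}⁺ = {ETA, PortCode, VesselID}.
R1 ⊄ {ETA, PortCode, VesselID} and R2 ⊄ {ETA, PortCode, VesselID}, so the split is lossy.

No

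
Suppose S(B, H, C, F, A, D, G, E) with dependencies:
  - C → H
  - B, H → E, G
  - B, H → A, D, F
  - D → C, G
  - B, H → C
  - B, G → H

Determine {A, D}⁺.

Start with {A, D}.
D → C, G applies; add {C, G} → now {A, C, D, G}.
C → H applies; add {H} → now {A, C, D, G, H}.
No further FD applies.

{A, C, D, G, H}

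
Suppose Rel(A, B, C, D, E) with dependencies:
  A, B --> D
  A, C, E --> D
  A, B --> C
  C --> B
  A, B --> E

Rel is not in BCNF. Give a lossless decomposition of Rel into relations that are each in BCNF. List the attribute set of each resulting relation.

Candidate keys of the original relation: {A, B}, {A, C}.
In {A, B, C, D, E}, {C} is not a superkey ({C}⁺ restricted to this set is {B, C}), so split on C --> B into {B, C} and {A, C, D, E}.
{B, C}: every determinant is a superkey — BCNF.
{A, C, D, E}: every determinant is a superkey — BCNF.

{A, C, D, E}; {B, C}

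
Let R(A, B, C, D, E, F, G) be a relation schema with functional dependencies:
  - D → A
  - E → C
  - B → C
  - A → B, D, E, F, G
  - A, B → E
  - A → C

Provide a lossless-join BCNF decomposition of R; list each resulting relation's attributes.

{A, B, D, E, F, G}; {C, E}

Candidate keys of the original relation: {A}, {D}.
{A, B, C, D, E, F, G}: {E} determines {C, E} here but is not a superkey — split on E → C, giving {C, E} and {A, B, D, E, F, G}.
{C, E} is in BCNF.
{A, B, D, E, F, G} is in BCNF.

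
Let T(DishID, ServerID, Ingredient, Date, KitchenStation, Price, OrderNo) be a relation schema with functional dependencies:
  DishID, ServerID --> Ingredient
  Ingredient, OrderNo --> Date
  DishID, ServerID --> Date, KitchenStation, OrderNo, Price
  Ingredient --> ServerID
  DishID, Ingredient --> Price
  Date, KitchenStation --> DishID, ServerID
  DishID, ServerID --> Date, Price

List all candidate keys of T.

{Date, KitchenStation}, {DishID, Ingredient}, {DishID, ServerID}, {Ingredient, KitchenStation, OrderNo}

{Date, KitchenStation}⁺ = {Date, DishID, Ingredient, KitchenStation, OrderNo, Price, ServerID} — all of the relation — so {Date, KitchenStation} is a candidate key.
{DishID, Ingredient}⁺ = {Date, DishID, Ingredient, KitchenStation, OrderNo, Price, ServerID} — all of the relation — so {DishID, Ingredient} is a candidate key.
{DishID, ServerID}⁺ = {Date, DishID, Ingredient, KitchenStation, OrderNo, Price, ServerID} — all of the relation — so {DishID, ServerID} is a candidate key.
{Ingredient, KitchenStation, OrderNo}⁺ = {Date, DishID, Ingredient, KitchenStation, OrderNo, Price, ServerID} — all of the relation — so {Ingredient, KitchenStation, OrderNo} is a candidate key.
These are minimal and exhaustive — every other superkey contains one of them.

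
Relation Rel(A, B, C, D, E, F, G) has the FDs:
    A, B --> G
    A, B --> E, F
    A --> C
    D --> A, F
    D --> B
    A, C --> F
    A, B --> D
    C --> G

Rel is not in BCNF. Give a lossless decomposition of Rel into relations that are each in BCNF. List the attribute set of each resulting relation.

{A, B, D, E}; {A, C, F}; {C, G}

Candidate keys of the original relation: {A, B}, {D}.
In {A, B, C, D, E, F, G}, {A} is not a superkey ({A}⁺ restricted to this set is {A, C, F, G}), so split on A --> C, F, G into {A, C, F, G} and {A, B, D, E}.
In {A, C, F, G}, {C} is not a superkey ({C}⁺ restricted to this set is {C, G}), so split on C --> G into {C, G} and {A, C, F}.
{C, G}: every determinant is a superkey — BCNF.
{A, C, F}: every determinant is a superkey — BCNF.
{A, B, D, E}: every determinant is a superkey — BCNF.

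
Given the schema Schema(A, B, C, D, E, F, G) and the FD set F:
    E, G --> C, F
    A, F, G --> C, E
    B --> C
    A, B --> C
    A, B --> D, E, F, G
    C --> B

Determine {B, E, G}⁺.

Start with {B, E, G}.
E, G --> C, F applies; add {C, F} → now {B, C, E, F, G}.
No further FD applies.

{B, C, E, F, G}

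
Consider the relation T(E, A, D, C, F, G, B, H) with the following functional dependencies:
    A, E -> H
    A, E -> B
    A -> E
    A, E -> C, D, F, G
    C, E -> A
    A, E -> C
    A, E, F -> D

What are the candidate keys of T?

{A}, {C, E}

{A}⁺ = {A, B, C, D, E, F, G, H}, which is every attribute, so {A} is a candidate key.
{C, E}⁺ = {A, B, C, D, E, F, G, H}, which is every attribute, so {C, E} is a candidate key.
No proper subset of any of these is a key, and no other minimal superkey exists.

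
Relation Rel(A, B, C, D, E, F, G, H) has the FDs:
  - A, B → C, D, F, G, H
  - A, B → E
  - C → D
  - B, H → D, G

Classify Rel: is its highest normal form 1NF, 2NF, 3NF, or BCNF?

Candidate key: {A, B}. Prime attributes: {A, B}.
For C → D we have {C}⁺ = {C, D}; {C} is not a superkey, so BCNF fails.
Because {D} is non-prime and the left side of C → D is not a superkey, the relation is not in 3NF.
Checking every proper subset of each key, none determines a non-prime attribute — 2NF is satisfied.

2NF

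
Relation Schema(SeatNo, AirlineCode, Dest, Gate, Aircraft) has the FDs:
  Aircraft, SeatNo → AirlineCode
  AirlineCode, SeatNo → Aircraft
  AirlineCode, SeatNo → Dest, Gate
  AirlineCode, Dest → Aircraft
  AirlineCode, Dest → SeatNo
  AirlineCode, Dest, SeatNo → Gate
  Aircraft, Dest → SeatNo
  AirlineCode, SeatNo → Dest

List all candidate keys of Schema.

{Aircraft, Dest}, {Aircraft, SeatNo}, {AirlineCode, Dest}, {AirlineCode, SeatNo}

{Aircraft, Dest}⁺ = {Aircraft, AirlineCode, Dest, Gate, SeatNo}, which is every attribute, so {Aircraft, Dest} is a candidate key.
{Aircraft, SeatNo}⁺ = {Aircraft, AirlineCode, Dest, Gate, SeatNo}, which is every attribute, so {Aircraft, SeatNo} is a candidate key.
{AirlineCode, Dest}⁺ = {Aircraft, AirlineCode, Dest, Gate, SeatNo}, which is every attribute, so {AirlineCode, Dest} is a candidate key.
{AirlineCode, SeatNo}⁺ = {Aircraft, AirlineCode, Dest, Gate, SeatNo}, which is every attribute, so {AirlineCode, SeatNo} is a candidate key.
These are minimal and exhaustive — every other superkey contains one of them.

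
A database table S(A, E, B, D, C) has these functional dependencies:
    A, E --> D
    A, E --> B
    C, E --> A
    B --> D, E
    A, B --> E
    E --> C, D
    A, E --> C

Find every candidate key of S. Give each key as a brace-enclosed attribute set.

{B}⁺ = {A, B, C, D, E} — all of the relation — so {B} is a candidate key.
{E}⁺ = {A, B, C, D, E} — all of the relation — so {E} is a candidate key.
No proper subset of any of these is a key, and no other minimal superkey exists.

{B}, {E}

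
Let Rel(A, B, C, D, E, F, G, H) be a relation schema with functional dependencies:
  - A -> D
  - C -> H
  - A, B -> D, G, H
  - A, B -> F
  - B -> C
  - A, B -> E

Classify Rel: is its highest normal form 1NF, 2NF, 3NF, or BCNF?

Candidate key: {A, B}. Prime attributes: {A, B}.
For A -> D we have {A}⁺ = {A, D}; {A} is not a superkey, so BCNF fails.
Because {D} is non-prime and the left side of A -> D is not a superkey, the relation is not in 3NF.
Since {A} ⊂ {A, B} and {A}⁺ ⊇ {D} with {D} non-prime, there is a partial dependency; 2NF fails.

1NF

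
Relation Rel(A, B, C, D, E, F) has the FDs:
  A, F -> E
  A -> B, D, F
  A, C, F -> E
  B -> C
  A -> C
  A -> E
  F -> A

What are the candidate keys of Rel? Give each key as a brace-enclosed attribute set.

{A}, {F}

{A} is a candidate key since {A}⁺ = {A, B, C, D, E, F} covers every attribute.
{F} is a candidate key since {F}⁺ = {A, B, C, D, E, F} covers every attribute.
Any other superkey properly contains one of these, so there are no further candidate keys.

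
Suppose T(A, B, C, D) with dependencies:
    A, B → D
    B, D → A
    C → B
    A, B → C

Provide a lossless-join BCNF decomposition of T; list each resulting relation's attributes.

Candidate keys of the original relation: {A, B}, {A, C}, {B, D}, {C, D}.
Within {A, B, C, D}: {C}⁺ ∩ {A, B, C, D} = {B, C}, not the whole set, so C → B violates BCNF; decompose into {B, C} and {A, C, D}.
{B, C} has no BCNF violation.
{A, C, D} has no BCNF violation.

{A, C, D}; {B, C}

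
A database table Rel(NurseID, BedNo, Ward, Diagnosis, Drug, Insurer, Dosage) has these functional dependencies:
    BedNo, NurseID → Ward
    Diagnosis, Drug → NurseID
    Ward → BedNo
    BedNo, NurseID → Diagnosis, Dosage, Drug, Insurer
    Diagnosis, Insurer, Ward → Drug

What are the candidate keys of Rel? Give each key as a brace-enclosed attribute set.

{BedNo, NurseID}⁺ = {BedNo, Diagnosis, Dosage, Drug, Insurer, NurseID, Ward} — all of the relation — so {BedNo, NurseID} is a candidate key.
{NurseID, Ward}⁺ = {BedNo, Diagnosis, Dosage, Drug, Insurer, NurseID, Ward} — all of the relation — so {NurseID, Ward} is a candidate key.
{BedNo, Diagnosis, Drug}⁺ = {BedNo, Diagnosis, Dosage, Drug, Insurer, NurseID, Ward} — all of the relation — so {BedNo, Diagnosis, Drug} is a candidate key.
{Diagnosis, Drug, Ward}⁺ = {BedNo, Diagnosis, Dosage, Drug, Insurer, NurseID, Ward} — all of the relation — so {Diagnosis, Drug, Ward} is a candidate key.
{Diagnosis, Insurer, Ward}⁺ = {BedNo, Diagnosis, Dosage, Drug, Insurer, NurseID, Ward} — all of the relation — so {Diagnosis, Insurer, Ward} is a candidate key.
These are minimal and exhaustive — every other superkey contains one of them.

{BedNo, Diagnosis, Drug}, {BedNo, NurseID}, {Diagnosis, Drug, Ward}, {Diagnosis, Insurer, Ward}, {NurseID, Ward}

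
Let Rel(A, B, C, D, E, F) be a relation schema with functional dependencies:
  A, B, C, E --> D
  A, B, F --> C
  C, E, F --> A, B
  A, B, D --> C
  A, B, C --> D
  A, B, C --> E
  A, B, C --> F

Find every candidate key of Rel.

{A, B, C}, {A, B, D}, {A, B, F}, {C, E, F}

{A, B, C}⁺ = {A, B, C, D, E, F} — all of the relation — so {A, B, C} is a candidate key.
{A, B, D}⁺ = {A, B, C, D, E, F} — all of the relation — so {A, B, D} is a candidate key.
{A, B, F}⁺ = {A, B, C, D, E, F} — all of the relation — so {A, B, F} is a candidate key.
{C, E, F}⁺ = {A, B, C, D, E, F} — all of the relation — so {C, E, F} is a candidate key.
No proper subset of any of these is a key, and no other minimal superkey exists.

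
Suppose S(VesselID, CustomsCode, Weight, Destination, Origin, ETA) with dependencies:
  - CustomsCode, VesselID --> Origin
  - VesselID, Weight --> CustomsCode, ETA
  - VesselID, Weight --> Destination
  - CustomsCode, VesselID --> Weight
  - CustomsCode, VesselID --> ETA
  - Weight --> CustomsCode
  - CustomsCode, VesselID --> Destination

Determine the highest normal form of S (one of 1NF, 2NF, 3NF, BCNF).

3NF

Candidate keys: {CustomsCode, VesselID}, {VesselID, Weight}. Prime attributes: {CustomsCode, VesselID, Weight}.
Weight --> CustomsCode breaks BCNF: {Weight}⁺ = {CustomsCode, Weight}, so {Weight} is not a superkey.
Its right-hand attributes {CustomsCode} are all prime, as are those of every other non-superkey FD — the relation is in 3NF.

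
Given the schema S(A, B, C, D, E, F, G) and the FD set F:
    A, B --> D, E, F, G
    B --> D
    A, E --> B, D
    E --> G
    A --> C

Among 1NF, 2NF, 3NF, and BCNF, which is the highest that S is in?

Candidate keys: {A, B}, {A, E}. Prime attributes: {A, B, E}.
B --> D breaks BCNF: {B}⁺ = {B, D}, so {B} is not a superkey.
B --> D has non-prime {D} on the right and a non-superkey on the left, so 3NF fails.
The proper key subset {A} of {A, B} determines non-prime {C}, so the relation is not even in 2NF.

1NF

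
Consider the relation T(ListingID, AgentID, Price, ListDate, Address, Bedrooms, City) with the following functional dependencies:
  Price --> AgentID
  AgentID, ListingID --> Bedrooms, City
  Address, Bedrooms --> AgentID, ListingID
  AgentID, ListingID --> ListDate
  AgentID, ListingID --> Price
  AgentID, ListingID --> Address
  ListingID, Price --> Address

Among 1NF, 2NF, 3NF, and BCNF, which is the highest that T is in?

Candidate keys: {Address, Bedrooms}, {AgentID, ListingID}, {ListingID, Price}. Prime attributes: {Address, AgentID, Bedrooms, ListingID, Price}.
Price --> AgentID breaks BCNF: {Price}⁺ = {AgentID, Price}, so {Price} is not a superkey.
Since {AgentID} ⊆ prime attributes and every other non-superkey FD also has a prime right side, the schema is in 3NF.

3NF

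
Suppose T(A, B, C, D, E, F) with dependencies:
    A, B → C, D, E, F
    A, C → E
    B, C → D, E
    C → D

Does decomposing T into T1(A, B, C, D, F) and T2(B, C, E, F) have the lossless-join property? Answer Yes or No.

Yes

T1 ∩ T2 = {B, C, F}; its closure under F is {B, C, D, E, F}.
This includes all of T2, so the common attributes are a superkey of T2 — the join is lossless.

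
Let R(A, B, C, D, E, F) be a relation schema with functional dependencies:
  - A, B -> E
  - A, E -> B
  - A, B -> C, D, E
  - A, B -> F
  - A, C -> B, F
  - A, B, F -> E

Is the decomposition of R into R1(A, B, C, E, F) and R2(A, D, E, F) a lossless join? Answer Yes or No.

Yes

R1 ∩ R2 = {A, E, F}; its closure under F is {A, B, C, D, E, F}.
R1 is contained in that closure, so R1 ∩ R2 -> R1 holds and the join is lossless.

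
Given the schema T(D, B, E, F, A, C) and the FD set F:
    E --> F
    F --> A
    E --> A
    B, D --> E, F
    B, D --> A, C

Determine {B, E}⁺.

{A, B, E, F}

Start with {B, E}.
E --> F applies; add {F} → now {B, E, F}.
F --> A applies; add {A} → now {A, B, E, F}.
No further FD applies.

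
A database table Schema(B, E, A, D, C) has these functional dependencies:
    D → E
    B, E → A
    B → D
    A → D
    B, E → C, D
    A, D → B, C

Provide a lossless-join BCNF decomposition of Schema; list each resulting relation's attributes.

Candidate keys of the original relation: {A}, {B}.
Within {A, B, C, D, E}: {D}⁺ ∩ {A, B, C, D, E} = {D, E}, not the whole set, so D → E violates BCNF; decompose into {D, E} and {A, B, C, D}.
{D, E} is in BCNF.
{A, B, C, D} is in BCNF.

{A, B, C, D}; {D, E}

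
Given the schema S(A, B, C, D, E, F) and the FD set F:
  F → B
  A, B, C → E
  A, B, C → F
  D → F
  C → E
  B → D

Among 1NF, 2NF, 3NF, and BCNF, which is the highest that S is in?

1NF

Candidate keys: {A, B, C}, {A, C, D}, {A, C, F}. Prime attributes: {A, B, C, D, F}.
F → B breaks BCNF: {F}⁺ = {B, D, F}, so {F} is not a superkey.
C → E determines the non-prime attribute {E} from a non-superkey — 3NF is violated.
Since {C} ⊂ {A, B, C} and {C}⁺ ⊇ {E} with {E} non-prime, there is a partial dependency; 2NF fails.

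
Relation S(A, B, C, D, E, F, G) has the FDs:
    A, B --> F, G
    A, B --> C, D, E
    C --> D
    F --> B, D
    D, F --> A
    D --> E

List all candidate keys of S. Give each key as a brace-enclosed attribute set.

{F}⁺ = {A, B, C, D, E, F, G}, which is every attribute, so {F} is a candidate key.
{A, B}⁺ = {A, B, C, D, E, F, G}, which is every attribute, so {A, B} is a candidate key.
No proper subset of any of these is a key, and no other minimal superkey exists.

{A, B}, {F}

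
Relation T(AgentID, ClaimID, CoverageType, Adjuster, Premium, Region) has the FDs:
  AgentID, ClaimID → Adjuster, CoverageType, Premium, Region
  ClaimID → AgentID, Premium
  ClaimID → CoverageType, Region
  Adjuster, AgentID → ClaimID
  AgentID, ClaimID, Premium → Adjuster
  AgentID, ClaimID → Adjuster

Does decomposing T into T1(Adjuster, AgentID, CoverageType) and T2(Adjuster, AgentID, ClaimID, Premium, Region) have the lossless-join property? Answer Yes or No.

The shared attributes are {Adjuster, AgentID} and {Adjuster, AgentID}⁺ = {Adjuster, AgentID, ClaimID, CoverageType, Premium, Region}.
T1 is contained in that closure, so T1 ∩ T2 → T1 holds and the join is lossless.

Yes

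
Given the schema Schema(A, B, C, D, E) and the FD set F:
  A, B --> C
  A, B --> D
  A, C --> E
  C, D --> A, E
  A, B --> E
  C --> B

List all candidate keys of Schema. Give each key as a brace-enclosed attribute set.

{A, B}⁺ = {A, B, C, D, E} — all of the relation — so {A, B} is a candidate key.
{A, C}⁺ = {A, B, C, D, E} — all of the relation — so {A, C} is a candidate key.
{C, D}⁺ = {A, B, C, D, E} — all of the relation — so {C, D} is a candidate key.
Any other superkey properly contains one of these, so there are no further candidate keys.

{A, B}, {A, C}, {C, D}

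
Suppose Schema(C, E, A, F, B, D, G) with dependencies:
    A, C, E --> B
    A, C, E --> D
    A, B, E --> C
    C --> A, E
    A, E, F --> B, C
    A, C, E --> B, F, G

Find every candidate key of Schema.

Closure of {C} is {A, B, C, D, E, F, G}, the whole schema; {C} is a candidate key.
Closure of {A, B, E} is {A, B, C, D, E, F, G}, the whole schema; {A, B, E} is a candidate key.
Closure of {A, E, F} is {A, B, C, D, E, F, G}, the whole schema; {A, E, F} is a candidate key.
These are minimal and exhaustive — every other superkey contains one of them.

{A, B, E}, {A, E, F}, {C}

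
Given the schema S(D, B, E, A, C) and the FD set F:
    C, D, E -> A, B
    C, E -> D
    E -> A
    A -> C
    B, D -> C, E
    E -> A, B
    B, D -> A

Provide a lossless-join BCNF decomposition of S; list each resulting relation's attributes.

{A, B, D, E}; {A, C}

Candidate keys of the original relation: {B, D}, {E}.
Within {A, B, C, D, E}: {A}⁺ ∩ {A, B, C, D, E} = {A, C}, not the whole set, so A -> C violates BCNF; decompose into {A, C} and {A, B, D, E}.
{A, C} is in BCNF.
{A, B, D, E} is in BCNF.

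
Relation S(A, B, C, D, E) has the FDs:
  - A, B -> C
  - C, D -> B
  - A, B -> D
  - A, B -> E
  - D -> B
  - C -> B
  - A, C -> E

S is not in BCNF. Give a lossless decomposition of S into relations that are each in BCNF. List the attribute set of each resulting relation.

Candidate keys of the original relation: {A, B}, {A, C}, {A, D}.
In {A, B, C, D, E}, {C, D} is not a superkey ({C, D}⁺ restricted to this set is {B, C, D}), so split on C, D -> B into {B, C, D} and {A, C, D, E}.
In {B, C, D}, {D} is not a superkey ({D}⁺ restricted to this set is {B, D}), so split on D -> B into {B, D} and {C, D}.
{B, D}: every determinant is a superkey — BCNF.
{C, D}: every determinant is a superkey — BCNF.
{A, C, D, E}: every determinant is a superkey — BCNF.

{A, C, D, E}; {B, D}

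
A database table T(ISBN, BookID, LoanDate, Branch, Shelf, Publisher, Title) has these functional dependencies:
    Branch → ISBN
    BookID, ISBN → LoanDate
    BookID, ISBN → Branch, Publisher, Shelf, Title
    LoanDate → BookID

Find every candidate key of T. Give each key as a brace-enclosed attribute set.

{BookID, Branch} is a candidate key since {BookID, Branch}⁺ = {BookID, Branch, ISBN, LoanDate, Publisher, Shelf, Title} covers every attribute.
{BookID, ISBN} is a candidate key since {BookID, ISBN}⁺ = {BookID, Branch, ISBN, LoanDate, Publisher, Shelf, Title} covers every attribute.
{Branch, LoanDate} is a candidate key since {Branch, LoanDate}⁺ = {BookID, Branch, ISBN, LoanDate, Publisher, Shelf, Title} covers every attribute.
{ISBN, LoanDate} is a candidate key since {ISBN, LoanDate}⁺ = {BookID, Branch, ISBN, LoanDate, Publisher, Shelf, Title} covers every attribute.
No proper subset of any of these is a key, and no other minimal superkey exists.

{BookID, Branch}, {BookID, ISBN}, {Branch, LoanDate}, {ISBN, LoanDate}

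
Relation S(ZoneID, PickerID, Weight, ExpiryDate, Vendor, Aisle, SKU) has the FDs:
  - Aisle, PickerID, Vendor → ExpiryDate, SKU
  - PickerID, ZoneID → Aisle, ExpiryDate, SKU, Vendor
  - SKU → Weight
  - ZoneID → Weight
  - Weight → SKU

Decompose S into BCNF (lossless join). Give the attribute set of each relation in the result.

{Aisle, ExpiryDate, PickerID, SKU, Vendor}; {Aisle, PickerID, Vendor, ZoneID}; {SKU, Weight}

Candidate key of the original relation: {PickerID, ZoneID}.
In {Aisle, ExpiryDate, PickerID, SKU, Vendor, Weight, ZoneID}, {Aisle, PickerID, Vendor} is not a superkey ({Aisle, PickerID, Vendor}⁺ restricted to this set is {Aisle, ExpiryDate, PickerID, SKU, Vendor, Weight}), so split on Aisle, PickerID, Vendor → ExpiryDate, SKU, Weight into {Aisle, ExpiryDate, PickerID, SKU, Vendor, Weight} and {Aisle, PickerID, Vendor, ZoneID}.
In {Aisle, ExpiryDate, PickerID, SKU, Vendor, Weight}, {SKU} is not a superkey ({SKU}⁺ restricted to this set is {SKU, Weight}), so split on SKU → Weight into {SKU, Weight} and {Aisle, ExpiryDate, PickerID, SKU, Vendor}.
{SKU, Weight} has no BCNF violation.
{Aisle, ExpiryDate, PickerID, SKU, Vendor} has no BCNF violation.
{Aisle, PickerID, Vendor, ZoneID} has no BCNF violation.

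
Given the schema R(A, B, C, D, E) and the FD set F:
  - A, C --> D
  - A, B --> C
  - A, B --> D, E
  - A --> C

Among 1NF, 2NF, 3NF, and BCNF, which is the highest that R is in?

Candidate key: {A, B}. Prime attributes: {A, B}.
A, C --> D: {A, C}⁺ = {A, C, D}, which is not all of the attributes, so the left side is not a superkey — BCNF is violated.
A, C --> D has non-prime {D} on the right and a non-superkey on the left, so 3NF fails.
Since {A} ⊂ {A, B} and {A}⁺ ⊇ {C, D} with {C, D} non-prime, there is a partial dependency; 2NF fails.

1NF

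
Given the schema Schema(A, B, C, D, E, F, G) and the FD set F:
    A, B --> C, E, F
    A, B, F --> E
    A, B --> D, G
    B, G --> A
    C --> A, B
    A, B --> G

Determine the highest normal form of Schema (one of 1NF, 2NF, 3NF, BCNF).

Candidate keys: {A, B}, {B, G}, {C}. Prime attributes: {A, B, C, G}.
Each dependency's left side is a superkey — BCNF holds.

BCNF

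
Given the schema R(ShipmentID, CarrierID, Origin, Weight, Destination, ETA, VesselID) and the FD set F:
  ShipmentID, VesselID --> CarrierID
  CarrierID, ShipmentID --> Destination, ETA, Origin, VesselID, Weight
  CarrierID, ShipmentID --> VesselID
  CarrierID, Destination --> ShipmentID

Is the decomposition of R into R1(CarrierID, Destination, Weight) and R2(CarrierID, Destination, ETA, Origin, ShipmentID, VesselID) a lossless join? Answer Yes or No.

The shared attributes are {CarrierID, Destination} and {CarrierID, Destination}⁺ = {CarrierID, Destination, ETA, Origin, ShipmentID, VesselID, Weight}.
This includes all of R1, so the common attributes are a superkey of R1 — the join is lossless.

Yes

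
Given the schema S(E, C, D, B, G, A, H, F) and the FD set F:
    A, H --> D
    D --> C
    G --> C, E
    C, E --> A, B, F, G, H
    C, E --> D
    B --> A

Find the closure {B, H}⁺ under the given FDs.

{A, B, C, D, H}

Start with {B, H}.
B --> A applies; add {A} → now {A, B, H}.
A, H --> D applies; add {D} → now {A, B, D, H}.
D --> C applies; add {C} → now {A, B, C, D, H}.
No further FD applies.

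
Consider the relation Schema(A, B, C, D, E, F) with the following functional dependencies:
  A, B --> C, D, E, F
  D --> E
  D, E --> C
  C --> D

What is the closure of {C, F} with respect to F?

{C, D, E, F}

Start with {C, F}.
C --> D applies; add {D} → now {C, D, F}.
D --> E applies; add {E} → now {C, D, E, F}.
No further FD applies.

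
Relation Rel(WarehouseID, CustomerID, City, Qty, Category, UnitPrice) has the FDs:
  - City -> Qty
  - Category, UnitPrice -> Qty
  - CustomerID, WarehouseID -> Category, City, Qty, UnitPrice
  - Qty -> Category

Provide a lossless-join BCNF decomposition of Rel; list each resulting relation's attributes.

Candidate key of the original relation: {CustomerID, WarehouseID}.
{Category, City, CustomerID, Qty, UnitPrice, WarehouseID}: {City} determines {Category, City, Qty} here but is not a superkey — split on City -> Category, Qty, giving {Category, City, Qty} and {City, CustomerID, UnitPrice, WarehouseID}.
{Category, City, Qty}: {Qty} determines {Category, Qty} here but is not a superkey — split on Qty -> Category, giving {Category, Qty} and {City, Qty}.
{Category, Qty}: every determinant is a superkey — BCNF.
{City, Qty}: every determinant is a superkey — BCNF.
{City, CustomerID, UnitPrice, WarehouseID}: every determinant is a superkey — BCNF.

{Category, Qty}; {City, CustomerID, UnitPrice, WarehouseID}; {City, Qty}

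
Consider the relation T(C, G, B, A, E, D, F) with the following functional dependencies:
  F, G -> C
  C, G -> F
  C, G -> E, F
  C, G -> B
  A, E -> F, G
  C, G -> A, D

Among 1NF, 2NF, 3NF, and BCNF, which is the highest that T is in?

BCNF

Candidate keys: {A, E}, {C, G}, {F, G}. Prime attributes: {A, C, E, F, G}.
Each dependency's left side is a superkey — BCNF holds.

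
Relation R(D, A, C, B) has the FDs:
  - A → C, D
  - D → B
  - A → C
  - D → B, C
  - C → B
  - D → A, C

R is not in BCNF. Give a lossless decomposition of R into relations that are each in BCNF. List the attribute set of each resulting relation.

Candidate keys of the original relation: {A}, {D}.
Within {A, B, C, D}: {C}⁺ ∩ {A, B, C, D} = {B, C}, not the whole set, so C → B violates BCNF; decompose into {B, C} and {A, C, D}.
{B, C} is in BCNF.
{A, C, D} is in BCNF.

{A, C, D}; {B, C}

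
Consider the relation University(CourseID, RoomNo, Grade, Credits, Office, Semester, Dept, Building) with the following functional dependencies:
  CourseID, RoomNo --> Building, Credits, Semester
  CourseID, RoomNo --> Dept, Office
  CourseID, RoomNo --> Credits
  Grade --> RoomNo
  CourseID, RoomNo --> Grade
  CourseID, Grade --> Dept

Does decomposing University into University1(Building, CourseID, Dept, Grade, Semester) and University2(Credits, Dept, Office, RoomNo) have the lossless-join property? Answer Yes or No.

No

University1 ∩ University2 = {Dept}; its closure under F is {Dept}.
Neither University1 nor University2 is contained in that closure, so the decomposition is lossy.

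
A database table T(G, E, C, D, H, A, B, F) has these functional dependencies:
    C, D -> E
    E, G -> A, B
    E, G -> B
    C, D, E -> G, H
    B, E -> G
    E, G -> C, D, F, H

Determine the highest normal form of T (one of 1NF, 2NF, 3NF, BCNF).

BCNF

Candidate keys: {B, E}, {C, D}, {E, G}. Prime attributes: {B, C, D, E, G}.
The left-hand side of every FD is a superkey, so BCNF is satisfied.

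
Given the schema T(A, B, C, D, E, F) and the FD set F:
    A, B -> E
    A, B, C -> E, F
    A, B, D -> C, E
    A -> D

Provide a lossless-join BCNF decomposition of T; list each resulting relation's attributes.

Candidate key of the original relation: {A, B}.
In {A, B, C, D, E, F}, {A} is not a superkey ({A}⁺ restricted to this set is {A, D}), so split on A -> D into {A, D} and {A, B, C, E, F}.
{A, D} is in BCNF.
{A, B, C, E, F} is in BCNF.

{A, B, C, E, F}; {A, D}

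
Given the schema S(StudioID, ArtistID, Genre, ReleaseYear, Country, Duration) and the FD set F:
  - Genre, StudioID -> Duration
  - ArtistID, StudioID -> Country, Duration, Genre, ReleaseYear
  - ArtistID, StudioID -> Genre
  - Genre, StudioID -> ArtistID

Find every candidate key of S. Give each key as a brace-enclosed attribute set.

Attributes never on any right-hand side: {StudioID} — every candidate key must contain it.
{ArtistID, StudioID} is a candidate key since {ArtistID, StudioID}⁺ = {ArtistID, Country, Duration, Genre, ReleaseYear, StudioID} covers every attribute.
{Genre, StudioID} is a candidate key since {Genre, StudioID}⁺ = {ArtistID, Country, Duration, Genre, ReleaseYear, StudioID} covers every attribute.
These are minimal and exhaustive — every other superkey contains one of them.

{ArtistID, StudioID}, {Genre, StudioID}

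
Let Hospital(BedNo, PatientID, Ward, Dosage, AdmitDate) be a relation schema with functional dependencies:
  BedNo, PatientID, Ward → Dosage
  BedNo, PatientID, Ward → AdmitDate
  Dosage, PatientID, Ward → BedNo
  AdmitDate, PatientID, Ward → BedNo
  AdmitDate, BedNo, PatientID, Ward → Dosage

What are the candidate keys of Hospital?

Attributes never on any right-hand side: {PatientID, Ward} — every candidate key must contain all of them.
Closure of {AdmitDate, PatientID, Ward} is {AdmitDate, BedNo, Dosage, PatientID, Ward}, the whole schema; {AdmitDate, PatientID, Ward} is a candidate key.
Closure of {BedNo, PatientID, Ward} is {AdmitDate, BedNo, Dosage, PatientID, Ward}, the whole schema; {BedNo, PatientID, Ward} is a candidate key.
Closure of {Dosage, PatientID, Ward} is {AdmitDate, BedNo, Dosage, PatientID, Ward}, the whole schema; {Dosage, PatientID, Ward} is a candidate key.
Any other superkey properly contains one of these, so there are no further candidate keys.

{AdmitDate, PatientID, Ward}, {BedNo, PatientID, Ward}, {Dosage, PatientID, Ward}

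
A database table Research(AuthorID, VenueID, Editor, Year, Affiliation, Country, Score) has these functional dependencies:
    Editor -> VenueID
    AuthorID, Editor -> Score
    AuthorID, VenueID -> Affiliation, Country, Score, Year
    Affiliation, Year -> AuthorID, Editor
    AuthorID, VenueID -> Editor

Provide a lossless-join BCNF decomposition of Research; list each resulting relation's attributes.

{Affiliation, AuthorID, Country, Editor, Score, Year}; {Editor, VenueID}

Candidate keys of the original relation: {Affiliation, Year}, {AuthorID, Editor}, {AuthorID, VenueID}.
Within {Affiliation, AuthorID, Country, Editor, Score, VenueID, Year}: {Editor}⁺ ∩ {Affiliation, AuthorID, Country, Editor, Score, VenueID, Year} = {Editor, VenueID}, not the whole set, so Editor -> VenueID violates BCNF; decompose into {Editor, VenueID} and {Affiliation, AuthorID, Country, Editor, Score, Year}.
{Editor, VenueID} has no BCNF violation.
{Affiliation, AuthorID, Country, Editor, Score, Year} has no BCNF violation.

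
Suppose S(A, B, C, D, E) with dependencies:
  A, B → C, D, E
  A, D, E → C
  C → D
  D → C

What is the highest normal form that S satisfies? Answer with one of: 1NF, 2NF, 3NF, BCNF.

2NF

Candidate key: {A, B}. Prime attributes: {A, B}.
A, D, E → C breaks BCNF: {A, D, E}⁺ = {A, C, D, E}, so {A, D, E} is not a superkey.
A, D, E → C determines the non-prime attribute {C} from a non-superkey — 3NF is violated.
No non-prime attribute depends on a proper subset of any candidate key, so 2NF holds.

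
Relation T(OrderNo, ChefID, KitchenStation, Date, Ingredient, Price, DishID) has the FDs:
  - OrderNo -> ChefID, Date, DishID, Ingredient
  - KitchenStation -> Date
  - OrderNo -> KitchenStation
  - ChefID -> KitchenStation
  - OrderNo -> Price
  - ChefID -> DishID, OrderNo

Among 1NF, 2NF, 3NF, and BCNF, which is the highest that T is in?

2NF

Candidate keys: {ChefID}, {OrderNo}. Prime attributes: {ChefID, OrderNo}.
KitchenStation -> Date breaks BCNF: {KitchenStation}⁺ = {Date, KitchenStation}, so {KitchenStation} is not a superkey.
KitchenStation -> Date has non-prime {Date} on the right and a non-superkey on the left, so 3NF fails.
All keys have size 1, which rules out partial dependencies — 2NF is satisfied.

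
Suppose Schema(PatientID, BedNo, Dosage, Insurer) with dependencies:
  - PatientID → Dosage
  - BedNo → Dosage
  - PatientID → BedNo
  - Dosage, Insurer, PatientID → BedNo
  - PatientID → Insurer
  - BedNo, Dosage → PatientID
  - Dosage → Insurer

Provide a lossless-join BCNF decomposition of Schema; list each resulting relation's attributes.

{BedNo, Dosage, PatientID}; {Dosage, Insurer}

Candidate keys of the original relation: {BedNo}, {PatientID}.
In {BedNo, Dosage, Insurer, PatientID}, {Dosage} is not a superkey ({Dosage}⁺ restricted to this set is {Dosage, Insurer}), so split on Dosage → Insurer into {Dosage, Insurer} and {BedNo, Dosage, PatientID}.
{Dosage, Insurer} has no BCNF violation.
{BedNo, Dosage, PatientID} has no BCNF violation.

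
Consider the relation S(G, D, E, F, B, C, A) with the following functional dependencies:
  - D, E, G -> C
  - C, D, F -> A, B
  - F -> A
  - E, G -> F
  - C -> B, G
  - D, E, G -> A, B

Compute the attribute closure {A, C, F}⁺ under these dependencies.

{A, B, C, F, G}

Start with {A, C, F}.
C -> B, G applies; add {B, G} → now {A, B, C, F, G}.
No further FD applies.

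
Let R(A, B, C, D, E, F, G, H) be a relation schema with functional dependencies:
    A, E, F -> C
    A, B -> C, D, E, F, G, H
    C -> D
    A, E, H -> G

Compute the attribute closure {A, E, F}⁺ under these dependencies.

{A, C, D, E, F}

Start with {A, E, F}.
A, E, F -> C applies; add {C} → now {A, C, E, F}.
C -> D applies; add {D} → now {A, C, D, E, F}.
No further FD applies.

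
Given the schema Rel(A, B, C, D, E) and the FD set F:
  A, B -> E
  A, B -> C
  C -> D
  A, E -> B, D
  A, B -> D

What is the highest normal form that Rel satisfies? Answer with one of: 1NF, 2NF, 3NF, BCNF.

Candidate keys: {A, B}, {A, E}. Prime attributes: {A, B, E}.
C -> D breaks BCNF: {C}⁺ = {C, D}, so {C} is not a superkey.
C -> D determines the non-prime attribute {D} from a non-superkey — 3NF is violated.
No non-prime attribute depends on a proper subset of any candidate key, so 2NF holds.

2NF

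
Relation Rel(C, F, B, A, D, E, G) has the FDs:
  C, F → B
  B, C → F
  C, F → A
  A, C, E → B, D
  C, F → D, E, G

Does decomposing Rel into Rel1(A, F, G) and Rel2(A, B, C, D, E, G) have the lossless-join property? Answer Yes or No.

Common attributes: {A, G}; their closure is {A, G}.
The closure covers neither Rel1 nor Rel2 entirely; the join is not lossless.

No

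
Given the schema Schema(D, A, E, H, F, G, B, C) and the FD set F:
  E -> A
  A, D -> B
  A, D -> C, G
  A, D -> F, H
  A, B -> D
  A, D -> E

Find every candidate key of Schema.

{A, B}, {A, D}, {B, E}, {D, E}

{A, B}⁺ = {A, B, C, D, E, F, G, H}, which is every attribute, so {A, B} is a candidate key.
{A, D}⁺ = {A, B, C, D, E, F, G, H}, which is every attribute, so {A, D} is a candidate key.
{B, E}⁺ = {A, B, C, D, E, F, G, H}, which is every attribute, so {B, E} is a candidate key.
{D, E}⁺ = {A, B, C, D, E, F, G, H}, which is every attribute, so {D, E} is a candidate key.
No proper subset of any of these is a key, and no other minimal superkey exists.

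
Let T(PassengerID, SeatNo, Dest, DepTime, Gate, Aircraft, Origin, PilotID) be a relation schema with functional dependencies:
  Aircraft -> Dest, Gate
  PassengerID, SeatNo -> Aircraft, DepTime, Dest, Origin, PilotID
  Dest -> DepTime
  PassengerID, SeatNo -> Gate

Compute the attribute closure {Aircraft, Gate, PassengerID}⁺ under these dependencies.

Start with {Aircraft, Gate, PassengerID}.
Aircraft -> Dest, Gate applies; add {Dest} → now {Aircraft, Dest, Gate, PassengerID}.
Dest -> DepTime applies; add {DepTime} → now {Aircraft, DepTime, Dest, Gate, PassengerID}.
No further FD applies.

{Aircraft, DepTime, Dest, Gate, PassengerID}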